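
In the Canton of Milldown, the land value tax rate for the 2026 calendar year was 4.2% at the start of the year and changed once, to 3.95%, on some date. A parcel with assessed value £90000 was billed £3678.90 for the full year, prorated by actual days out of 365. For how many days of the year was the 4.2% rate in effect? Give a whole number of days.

201 days

Let d = days at the first rate; then 365 − d days at the second rate.
£90000 × [4.2%·d + 3.95%·(365−d)] / 365 = £3678.90
Solving gives d = 201, so the new rate took effect on July 21, 2026.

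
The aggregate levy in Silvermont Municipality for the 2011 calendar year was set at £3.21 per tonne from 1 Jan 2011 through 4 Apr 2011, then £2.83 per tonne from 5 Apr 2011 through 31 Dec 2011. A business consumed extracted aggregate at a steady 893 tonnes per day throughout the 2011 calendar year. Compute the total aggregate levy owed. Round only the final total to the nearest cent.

1 Jan – 4 Apr 2011: 94 days × 893 tonnes/day = 83,942 tonnes at £3.21/tonne → £269,453.82
5 Apr – 31 Dec 2011: 271 days × 893 tonnes/day = 242,003 tonnes at £2.83/tonne → £684,868.49

£954,322.31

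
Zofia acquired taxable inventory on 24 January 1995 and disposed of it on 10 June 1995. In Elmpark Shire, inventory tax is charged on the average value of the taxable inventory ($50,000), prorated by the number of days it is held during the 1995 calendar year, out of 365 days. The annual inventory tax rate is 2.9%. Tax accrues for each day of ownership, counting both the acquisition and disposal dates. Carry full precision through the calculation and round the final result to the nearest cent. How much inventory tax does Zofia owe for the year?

$548.22

Days held (24 January – 10 June 1995): 138 out of 365
Tax = $50,000 × 2.9% × 138/365 = $548.2192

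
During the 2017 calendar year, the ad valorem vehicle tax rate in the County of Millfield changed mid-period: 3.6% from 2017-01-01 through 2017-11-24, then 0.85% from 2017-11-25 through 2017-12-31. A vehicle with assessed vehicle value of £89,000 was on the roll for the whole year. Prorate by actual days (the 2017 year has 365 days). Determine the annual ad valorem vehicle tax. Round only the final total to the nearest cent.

2017-01-01 to 2017-11-24: 328 days at 3.6% → £89,000 × 3.6% × 328/365 = £2,879.2110
2017-11-25 to 2017-12-31: 37 days at 0.85% → £89,000 × 0.85% × 37/365 = £76.6863
Total = £2,955.8973

£2,955.90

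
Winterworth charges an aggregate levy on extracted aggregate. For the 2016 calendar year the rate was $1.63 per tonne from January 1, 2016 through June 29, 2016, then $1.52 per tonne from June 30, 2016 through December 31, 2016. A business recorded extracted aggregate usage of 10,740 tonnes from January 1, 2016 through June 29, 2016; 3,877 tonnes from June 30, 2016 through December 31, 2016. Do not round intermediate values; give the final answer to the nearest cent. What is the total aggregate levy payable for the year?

January 1 – June 29, 2016: 10,740 tonnes at $1.63/tonne → $17,506.20
June 30 – December 31, 2016: 3,877 tonnes at $1.52/tonne → $5,893.04

$23,399.24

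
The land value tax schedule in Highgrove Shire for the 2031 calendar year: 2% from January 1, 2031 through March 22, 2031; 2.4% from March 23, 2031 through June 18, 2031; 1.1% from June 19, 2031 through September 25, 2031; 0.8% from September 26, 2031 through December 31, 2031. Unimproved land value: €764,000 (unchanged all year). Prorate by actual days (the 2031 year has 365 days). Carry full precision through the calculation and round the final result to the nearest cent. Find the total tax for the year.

January 1 – March 22, 2031: 81 days at 2% → €764,000 × 2% × 81/365 = €3,390.9041
March 23 – June 18, 2031: 88 days at 2.4% → €764,000 × 2.4% × 88/365 = €4,420.7342
June 19 – September 25, 2031: 99 days at 1.1% → €764,000 × 1.1% × 99/365 = €2,279.4411
September 26 – December 31, 2031: 97 days at 0.8% → €764,000 × 0.8% × 97/365 = €1,624.2849
Total = €11,715.3644

€11,715.36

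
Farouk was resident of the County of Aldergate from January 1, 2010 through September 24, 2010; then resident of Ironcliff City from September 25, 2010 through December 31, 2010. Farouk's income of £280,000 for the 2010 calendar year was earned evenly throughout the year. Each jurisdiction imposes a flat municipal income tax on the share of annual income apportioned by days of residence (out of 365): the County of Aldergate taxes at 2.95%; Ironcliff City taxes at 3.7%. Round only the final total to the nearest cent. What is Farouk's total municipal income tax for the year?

£8,823.84

The County of Aldergate, January 1 – September 24, 2010: 267 days → £280,000 × 2.95% × 267/365 = £6,042.2466
Ironcliff City, September 25 – December 31, 2010: 98 days → £280,000 × 3.7% × 98/365 = £2,781.5890
Total = £8,823.8356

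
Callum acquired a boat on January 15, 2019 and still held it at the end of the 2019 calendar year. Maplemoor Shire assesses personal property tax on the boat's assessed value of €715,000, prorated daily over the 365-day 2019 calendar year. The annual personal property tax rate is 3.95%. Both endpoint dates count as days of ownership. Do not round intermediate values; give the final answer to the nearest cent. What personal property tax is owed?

Days held (January 15 – December 31, 2019): 351 out of 365
Tax = €715,000 × 3.95% × 351/365 = €27,159.2260

€27,159.23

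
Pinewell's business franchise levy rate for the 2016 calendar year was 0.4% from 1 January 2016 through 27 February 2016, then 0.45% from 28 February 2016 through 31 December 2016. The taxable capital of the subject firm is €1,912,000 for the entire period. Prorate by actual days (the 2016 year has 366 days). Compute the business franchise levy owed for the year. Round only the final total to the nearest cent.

1 January – 27 February 2016: 58 days at 0.4% → €1,912,000 × 0.4% × 58/366 = €1,211.9781
28 February – 31 December 2016: 308 days at 0.45% → €1,912,000 × 0.45% × 308/366 = €7,240.5246
Total = €8,452.5027

€8,452.50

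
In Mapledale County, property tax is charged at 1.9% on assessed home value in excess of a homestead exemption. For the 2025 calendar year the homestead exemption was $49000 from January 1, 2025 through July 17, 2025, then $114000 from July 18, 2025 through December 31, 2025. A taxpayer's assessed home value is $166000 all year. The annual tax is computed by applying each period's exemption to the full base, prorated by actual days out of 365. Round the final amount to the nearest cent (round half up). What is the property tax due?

January 1 – July 17, 2025: 198 days, exemption $49000 → ($166000 − $49000) × 1.9% × 198/365 = $1205.9014
July 18 – December 31, 2025: 167 days, exemption $114000 → ($166000 − $114000) × 1.9% × 167/365 = $452.0438
Total = $1657.9452

$1657.95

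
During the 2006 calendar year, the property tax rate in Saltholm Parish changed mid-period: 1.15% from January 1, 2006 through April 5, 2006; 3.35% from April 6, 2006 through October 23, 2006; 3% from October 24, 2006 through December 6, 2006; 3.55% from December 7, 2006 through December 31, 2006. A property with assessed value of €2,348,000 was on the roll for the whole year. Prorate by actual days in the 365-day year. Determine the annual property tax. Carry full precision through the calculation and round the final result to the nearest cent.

January 1 – April 5, 2006: 95 days at 1.15% → €2,348,000 × 1.15% × 95/365 = €7,027.9178
April 6 – October 23, 2006: 201 days at 3.35% → €2,348,000 × 3.35% × 201/365 = €43,315.7753
October 24 – December 6, 2006: 44 days at 3% → €2,348,000 × 3% × 44/365 = €8,491.3973
December 7 – December 31, 2006: 25 days at 3.55% → €2,348,000 × 3.55% × 25/365 = €5,709.1781
Total = €64,544.2685

€64,544.27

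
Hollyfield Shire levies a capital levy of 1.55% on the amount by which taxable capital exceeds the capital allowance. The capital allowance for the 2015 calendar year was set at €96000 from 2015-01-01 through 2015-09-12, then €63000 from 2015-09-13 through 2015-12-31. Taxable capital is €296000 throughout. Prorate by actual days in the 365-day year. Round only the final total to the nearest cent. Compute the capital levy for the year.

2015-01-01 to 2015-09-12: 255 days, exemption €96000 → (€296000 − €96000) × 1.55% × 255/365 = €2165.7534
2015-09-13 to 2015-12-31: 110 days, exemption €63000 → (€296000 − €63000) × 1.55% × 110/365 = €1088.3973
Total = €3254.1507

€3254.15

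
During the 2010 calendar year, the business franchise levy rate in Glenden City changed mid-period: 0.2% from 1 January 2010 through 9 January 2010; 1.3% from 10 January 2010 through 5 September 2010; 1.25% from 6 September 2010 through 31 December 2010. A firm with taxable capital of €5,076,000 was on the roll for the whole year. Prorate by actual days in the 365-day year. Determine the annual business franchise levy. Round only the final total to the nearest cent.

€63,797.67

1 January – 9 January 2010: 9 days at 0.2% → €5,076,000 × 0.2% × 9/365 = €250.3233
10 January – 5 September 2010: 239 days at 1.3% → €5,076,000 × 1.3% × 239/365 = €43,208.5808
6 September – 31 December 2010: 117 days at 1.25% → €5,076,000 × 1.25% × 117/365 = €20,338.7671
Total = €63,797.6712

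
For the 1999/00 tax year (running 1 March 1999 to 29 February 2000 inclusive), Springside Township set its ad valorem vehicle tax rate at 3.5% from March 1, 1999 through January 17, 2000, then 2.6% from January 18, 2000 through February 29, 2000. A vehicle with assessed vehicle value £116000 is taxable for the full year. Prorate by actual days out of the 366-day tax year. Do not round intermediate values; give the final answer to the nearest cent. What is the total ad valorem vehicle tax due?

£3937.34

March 1, 1999 – January 17, 2000: 323 days at 3.5% → £116000 × 3.5% × 323/366 = £3583.0055
January 18 – February 29, 2000: 43 days at 2.6% → £116000 × 2.6% × 43/366 = £354.3388
Total = £3937.3443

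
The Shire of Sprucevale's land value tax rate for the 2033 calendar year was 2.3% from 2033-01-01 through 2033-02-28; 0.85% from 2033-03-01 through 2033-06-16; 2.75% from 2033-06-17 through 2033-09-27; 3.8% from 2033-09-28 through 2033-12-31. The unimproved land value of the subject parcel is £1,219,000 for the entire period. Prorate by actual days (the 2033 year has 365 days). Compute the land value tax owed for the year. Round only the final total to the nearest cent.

£29,114.06

2033-01-01 to 2033-02-28: 59 days at 2.3% → £1,219,000 × 2.3% × 59/365 = £4,532.0082
2033-03-01 to 2033-06-16: 108 days at 0.85% → £1,219,000 × 0.85% × 108/365 = £3,065.8685
2033-06-17 to 2033-09-27: 103 days at 2.75% → £1,219,000 × 2.75% × 103/365 = £9,459.7740
2033-09-28 to 2033-12-31: 95 days at 3.8% → £1,219,000 × 3.8% × 95/365 = £12,056.4110
Total = £29,114.0616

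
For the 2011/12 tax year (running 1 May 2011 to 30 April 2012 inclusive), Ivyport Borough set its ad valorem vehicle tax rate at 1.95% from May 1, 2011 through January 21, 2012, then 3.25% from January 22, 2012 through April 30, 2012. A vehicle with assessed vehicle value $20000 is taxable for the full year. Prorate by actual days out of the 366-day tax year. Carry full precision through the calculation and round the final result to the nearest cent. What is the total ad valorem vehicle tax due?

May 1, 2011 – January 21, 2012: 266 days at 1.95% → $20000 × 1.95% × 266/366 = $283.4426
January 22 – April 30, 2012: 100 days at 3.25% → $20000 × 3.25% × 100/366 = $177.5956
Total = $461.0383

$461.04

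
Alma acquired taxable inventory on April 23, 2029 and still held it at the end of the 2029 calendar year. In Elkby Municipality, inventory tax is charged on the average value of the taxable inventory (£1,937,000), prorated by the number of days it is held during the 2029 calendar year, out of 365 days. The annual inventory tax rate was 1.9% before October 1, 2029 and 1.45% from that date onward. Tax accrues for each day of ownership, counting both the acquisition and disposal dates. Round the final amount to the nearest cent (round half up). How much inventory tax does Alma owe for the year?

£23,312.99

April 23 – September 30, 2029: 161 days at 1.9% → £1,937,000 × 1.9% × 161/365 = £16,233.6521
October 1 – December 31, 2029: 92 days at 1.45% → £1,937,000 × 1.45% × 92/365 = £7,079.3370
Total = £23,312.9890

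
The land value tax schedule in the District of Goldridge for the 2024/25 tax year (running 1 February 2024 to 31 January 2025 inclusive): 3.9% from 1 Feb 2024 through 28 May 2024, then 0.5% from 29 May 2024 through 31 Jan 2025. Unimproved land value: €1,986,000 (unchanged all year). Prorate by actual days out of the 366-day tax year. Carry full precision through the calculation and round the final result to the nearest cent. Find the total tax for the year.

1 Feb – 28 May 2024: 118 days at 3.9% → €1,986,000 × 3.9% × 118/366 = €24,971.5082
29 May 2024 – 31 Jan 2025: 248 days at 0.5% → €1,986,000 × 0.5% × 248/366 = €6,728.5246
Total = €31,700.0328

€31,700.03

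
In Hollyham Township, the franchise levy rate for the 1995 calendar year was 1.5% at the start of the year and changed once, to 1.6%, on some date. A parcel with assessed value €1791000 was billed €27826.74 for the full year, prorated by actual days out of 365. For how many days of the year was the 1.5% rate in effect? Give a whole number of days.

Let d = days at the first rate; then 365 − d days at the second rate.
€1791000 × [1.5%·d + 1.6%·(365−d)] / 365 = €27826.74
Solving gives d = 169, so the new rate took effect on 19 Jun 1995.

169 days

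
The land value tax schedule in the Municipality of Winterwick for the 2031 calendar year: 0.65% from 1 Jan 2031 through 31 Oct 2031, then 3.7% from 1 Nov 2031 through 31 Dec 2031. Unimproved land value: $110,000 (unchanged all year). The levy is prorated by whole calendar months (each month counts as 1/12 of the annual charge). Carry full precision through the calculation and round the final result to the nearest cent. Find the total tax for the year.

1 Jan – 31 Oct 2031: 10 months at 0.65% → $110,000 × 0.65% × 10/12 = $595.8333
1 Nov – 31 Dec 2031: 2 months at 3.7% → $110,000 × 3.7% × 2/12 = $678.3333
Total = $1,274.1667

$1,274.17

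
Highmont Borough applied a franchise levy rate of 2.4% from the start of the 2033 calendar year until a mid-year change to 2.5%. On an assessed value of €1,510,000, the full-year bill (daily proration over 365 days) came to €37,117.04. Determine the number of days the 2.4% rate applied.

Let d = days at the first rate; then 365 − d days at the second rate.
€1,510,000 × [2.4%·d + 2.5%·(365−d)] / 365 = €37,117.04
Solving gives d = 153, so the new rate took effect on 3 Jun 2033.

153 days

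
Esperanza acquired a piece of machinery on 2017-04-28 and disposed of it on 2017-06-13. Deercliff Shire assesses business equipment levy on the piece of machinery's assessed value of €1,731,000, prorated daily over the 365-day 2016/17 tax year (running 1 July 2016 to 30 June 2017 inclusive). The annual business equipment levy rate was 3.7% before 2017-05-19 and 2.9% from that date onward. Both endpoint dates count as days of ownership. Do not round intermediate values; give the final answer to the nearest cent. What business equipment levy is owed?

€7,260.72

2017-04-28 to 2017-05-18: 21 days at 3.7% → €1,731,000 × 3.7% × 21/365 = €3,684.8959
2017-05-19 to 2017-06-13: 26 days at 2.9% → €1,731,000 × 2.9% × 26/365 = €3,575.8192
Total = €7,260.7151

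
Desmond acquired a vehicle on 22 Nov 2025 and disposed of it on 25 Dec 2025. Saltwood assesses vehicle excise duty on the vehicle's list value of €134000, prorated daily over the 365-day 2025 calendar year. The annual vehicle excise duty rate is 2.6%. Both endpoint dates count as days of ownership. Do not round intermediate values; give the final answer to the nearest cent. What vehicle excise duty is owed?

Days held (22 Nov – 25 Dec 2025): 34 out of 365
Tax = €134000 × 2.6% × 34/365 = €324.5370

€324.54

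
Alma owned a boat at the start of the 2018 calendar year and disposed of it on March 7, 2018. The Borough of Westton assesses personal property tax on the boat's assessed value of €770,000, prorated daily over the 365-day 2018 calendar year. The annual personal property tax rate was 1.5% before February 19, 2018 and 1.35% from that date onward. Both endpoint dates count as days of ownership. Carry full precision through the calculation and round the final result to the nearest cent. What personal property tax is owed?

€2,034.70

January 1 – February 18, 2018: 49 days at 1.5% → €770,000 × 1.5% × 49/365 = €1,550.5479
February 19 – March 7, 2018: 17 days at 1.35% → €770,000 × 1.35% × 17/365 = €484.1507
Total = €2,034.6986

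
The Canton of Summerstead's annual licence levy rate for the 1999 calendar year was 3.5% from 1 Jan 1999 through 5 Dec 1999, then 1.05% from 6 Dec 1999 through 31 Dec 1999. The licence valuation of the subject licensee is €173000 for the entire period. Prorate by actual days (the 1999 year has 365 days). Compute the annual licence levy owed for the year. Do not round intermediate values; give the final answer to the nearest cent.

€5753.08

1 Jan – 5 Dec 1999: 339 days at 3.5% → €173000 × 3.5% × 339/365 = €5623.6849
6 Dec – 31 Dec 1999: 26 days at 1.05% → €173000 × 1.05% × 26/365 = €129.3945
Total = €5753.0795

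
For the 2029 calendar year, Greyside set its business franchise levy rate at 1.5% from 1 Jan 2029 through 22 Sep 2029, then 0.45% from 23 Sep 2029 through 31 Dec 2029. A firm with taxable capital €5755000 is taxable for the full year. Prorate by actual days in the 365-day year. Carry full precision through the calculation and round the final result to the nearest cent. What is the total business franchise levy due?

1 Jan – 22 Sep 2029: 265 days at 1.5% → €5755000 × 1.5% × 265/365 = €62674.3151
23 Sep – 31 Dec 2029: 100 days at 0.45% → €5755000 × 0.45% × 100/365 = €7095.2055
Total = €69769.5205

€69769.52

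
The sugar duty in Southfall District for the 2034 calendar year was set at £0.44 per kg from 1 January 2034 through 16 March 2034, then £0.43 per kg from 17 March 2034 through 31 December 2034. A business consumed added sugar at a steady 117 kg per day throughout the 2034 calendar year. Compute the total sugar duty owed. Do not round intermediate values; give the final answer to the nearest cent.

1 January – 16 March 2034: 75 days × 117 kg/day = 8,775 kg at £0.44/kg → £3,861.00
17 March – 31 December 2034: 290 days × 117 kg/day = 33,930 kg at £0.43/kg → £14,589.90

£18,450.90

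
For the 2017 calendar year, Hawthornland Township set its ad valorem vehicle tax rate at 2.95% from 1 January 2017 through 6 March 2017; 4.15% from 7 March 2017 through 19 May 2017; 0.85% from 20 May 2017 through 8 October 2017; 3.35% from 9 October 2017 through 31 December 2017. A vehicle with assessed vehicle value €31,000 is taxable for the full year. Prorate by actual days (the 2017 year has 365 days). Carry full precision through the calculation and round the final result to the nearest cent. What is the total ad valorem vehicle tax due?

1 January – 6 March 2017: 65 days at 2.95% → €31,000 × 2.95% × 65/365 = €162.8562
7 March – 19 May 2017: 74 days at 4.15% → €31,000 × 4.15% × 74/365 = €260.8247
20 May – 8 October 2017: 142 days at 0.85% → €31,000 × 0.85% × 142/365 = €102.5123
9 October – 31 December 2017: 84 days at 3.35% → €31,000 × 3.35% × 84/365 = €238.9973
Total = €765.1904

€765.19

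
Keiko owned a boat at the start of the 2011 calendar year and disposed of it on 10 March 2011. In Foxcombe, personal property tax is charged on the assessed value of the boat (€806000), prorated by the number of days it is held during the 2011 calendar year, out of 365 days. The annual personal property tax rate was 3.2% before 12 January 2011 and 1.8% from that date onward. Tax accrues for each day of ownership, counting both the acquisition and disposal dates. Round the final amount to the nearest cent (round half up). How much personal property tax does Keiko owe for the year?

€3082.67

1 January – 11 January 2011: 11 days at 3.2% → €806000 × 3.2% × 11/365 = €777.2932
12 January – 10 March 2011: 58 days at 1.8% → €806000 × 1.8% × 58/365 = €2305.3808
Total = €3082.6740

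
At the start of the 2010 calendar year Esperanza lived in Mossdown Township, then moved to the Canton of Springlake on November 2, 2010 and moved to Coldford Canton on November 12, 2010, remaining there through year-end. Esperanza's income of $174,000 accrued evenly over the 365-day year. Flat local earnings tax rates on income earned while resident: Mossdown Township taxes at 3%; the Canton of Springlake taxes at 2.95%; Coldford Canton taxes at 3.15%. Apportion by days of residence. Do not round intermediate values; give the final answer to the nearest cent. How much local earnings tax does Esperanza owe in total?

Mossdown Township, January 1 – November 1, 2010: 305 days → $174,000 × 3% × 305/365 = $4,361.9178
The Canton of Springlake, November 2 – November 11, 2010: 10 days → $174,000 × 2.95% × 10/365 = $140.6301
Coldford Canton, November 12 – December 31, 2010: 50 days → $174,000 × 3.15% × 50/365 = $750.8219
Total = $5,253.3699

$5,253.37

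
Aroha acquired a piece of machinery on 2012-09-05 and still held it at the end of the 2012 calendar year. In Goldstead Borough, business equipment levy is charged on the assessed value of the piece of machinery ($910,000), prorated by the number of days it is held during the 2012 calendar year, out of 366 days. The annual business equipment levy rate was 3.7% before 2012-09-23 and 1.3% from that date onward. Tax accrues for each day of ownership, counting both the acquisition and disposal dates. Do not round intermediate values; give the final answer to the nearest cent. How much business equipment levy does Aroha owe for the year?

2012-09-05 to 2012-09-22: 18 days at 3.7% → $910,000 × 3.7% × 18/366 = $1,655.9016
2012-09-23 to 2012-12-31: 100 days at 1.3% → $910,000 × 1.3% × 100/366 = $3,232.2404
Total = $4,888.1421

$4,888.14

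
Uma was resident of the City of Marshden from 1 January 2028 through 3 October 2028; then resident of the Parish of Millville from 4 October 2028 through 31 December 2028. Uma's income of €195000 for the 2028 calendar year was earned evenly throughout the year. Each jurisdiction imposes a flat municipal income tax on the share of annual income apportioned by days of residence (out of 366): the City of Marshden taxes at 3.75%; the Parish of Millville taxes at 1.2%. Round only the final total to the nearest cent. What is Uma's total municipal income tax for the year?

The City of Marshden, 1 January – 3 October 2028: 277 days → €195000 × 3.75% × 277/366 = €5534.3238
The Parish of Millville, 4 October – 31 December 2028: 89 days → €195000 × 1.2% × 89/366 = €569.0164
Total = €6103.3402

€6103.34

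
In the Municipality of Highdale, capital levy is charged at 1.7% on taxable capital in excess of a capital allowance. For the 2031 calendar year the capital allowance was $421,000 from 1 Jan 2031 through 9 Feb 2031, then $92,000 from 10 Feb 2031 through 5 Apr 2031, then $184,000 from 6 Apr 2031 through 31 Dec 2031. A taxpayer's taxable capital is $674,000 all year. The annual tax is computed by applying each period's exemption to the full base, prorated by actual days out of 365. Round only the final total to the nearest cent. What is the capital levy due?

1 Jan – 9 Feb 2031: 40 days, exemption $421,000 → ($674,000 − $421,000) × 1.7% × 40/365 = $471.3425
10 Feb – 5 Apr 2031: 55 days, exemption $92,000 → ($674,000 − $92,000) × 1.7% × 55/365 = $1,490.8767
6 Apr – 31 Dec 2031: 270 days, exemption $184,000 → ($674,000 − $184,000) × 1.7% × 270/365 = $6,161.9178
Total = $8,124.1370

$8,124.14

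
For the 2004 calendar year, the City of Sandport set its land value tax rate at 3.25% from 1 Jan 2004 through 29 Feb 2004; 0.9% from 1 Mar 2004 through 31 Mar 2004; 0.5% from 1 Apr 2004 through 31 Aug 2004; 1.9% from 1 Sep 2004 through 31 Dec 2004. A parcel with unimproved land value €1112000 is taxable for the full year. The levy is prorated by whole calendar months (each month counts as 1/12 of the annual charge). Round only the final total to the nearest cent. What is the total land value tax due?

1 Jan – 29 Feb 2004: 2 months at 3.25% → €1112000 × 3.25% × 2/12 = €6023.3333
1 Mar – 31 Mar 2004: 1 month at 0.9% → €1112000 × 0.9% × 1/12 = €834.0000
1 Apr – 31 Aug 2004: 5 months at 0.5% → €1112000 × 0.5% × 5/12 = €2316.6667
1 Sep – 31 Dec 2004: 4 months at 1.9% → €1112000 × 1.9% × 4/12 = €7042.6667
Total = €16216.6667

€16216.67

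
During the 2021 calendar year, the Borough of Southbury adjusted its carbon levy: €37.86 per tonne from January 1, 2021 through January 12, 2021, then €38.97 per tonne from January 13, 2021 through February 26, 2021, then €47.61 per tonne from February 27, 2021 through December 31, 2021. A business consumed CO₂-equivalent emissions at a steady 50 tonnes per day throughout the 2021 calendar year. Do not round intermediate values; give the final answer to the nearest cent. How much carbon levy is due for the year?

January 1 – January 12, 2021: 12 days × 50 tonnes/day = 600 tonnes at €37.86/tonne → €22,716.00
January 13 – February 26, 2021: 45 days × 50 tonnes/day = 2,250 tonnes at €38.97/tonne → €87,682.50
February 27 – December 31, 2021: 308 days × 50 tonnes/day = 15,400 tonnes at €47.61/tonne → €733,194.00

€843,592.50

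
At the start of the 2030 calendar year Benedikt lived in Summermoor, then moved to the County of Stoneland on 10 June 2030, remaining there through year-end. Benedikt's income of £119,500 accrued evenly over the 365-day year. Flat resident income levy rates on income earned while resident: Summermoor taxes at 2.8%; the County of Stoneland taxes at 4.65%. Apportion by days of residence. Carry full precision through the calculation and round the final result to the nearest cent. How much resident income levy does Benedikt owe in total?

Summermoor, 1 January – 9 June 2030: 160 days → £119,500 × 2.8% × 160/365 = £1,466.7397
The County of Stoneland, 10 June – 31 December 2030: 205 days → £119,500 × 4.65% × 205/365 = £3,120.9144
Total = £4,587.6541

£4,587.65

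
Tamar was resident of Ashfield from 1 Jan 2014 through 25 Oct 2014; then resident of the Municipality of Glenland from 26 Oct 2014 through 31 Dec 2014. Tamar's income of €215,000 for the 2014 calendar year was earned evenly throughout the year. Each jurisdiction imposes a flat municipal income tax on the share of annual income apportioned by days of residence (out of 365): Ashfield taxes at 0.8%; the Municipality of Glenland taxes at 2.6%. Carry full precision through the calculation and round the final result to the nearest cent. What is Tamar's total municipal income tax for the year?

€2,430.38

Ashfield, 1 Jan – 25 Oct 2014: 298 days → €215,000 × 0.8% × 298/365 = €1,404.2740
The Municipality of Glenland, 26 Oct – 31 Dec 2014: 67 days → €215,000 × 2.6% × 67/365 = €1,026.1096
Total = €2,430.3836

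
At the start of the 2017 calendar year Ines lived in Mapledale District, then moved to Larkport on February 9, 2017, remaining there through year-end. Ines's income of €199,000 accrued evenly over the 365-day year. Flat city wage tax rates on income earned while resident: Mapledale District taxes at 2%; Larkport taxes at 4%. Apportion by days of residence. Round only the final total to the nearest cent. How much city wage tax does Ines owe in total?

€7,534.74

Mapledale District, January 1 – February 8, 2017: 39 days → €199,000 × 2% × 39/365 = €425.2603
Larkport, February 9 – December 31, 2017: 326 days → €199,000 × 4% × 326/365 = €7,109.4795
Total = €7,534.7397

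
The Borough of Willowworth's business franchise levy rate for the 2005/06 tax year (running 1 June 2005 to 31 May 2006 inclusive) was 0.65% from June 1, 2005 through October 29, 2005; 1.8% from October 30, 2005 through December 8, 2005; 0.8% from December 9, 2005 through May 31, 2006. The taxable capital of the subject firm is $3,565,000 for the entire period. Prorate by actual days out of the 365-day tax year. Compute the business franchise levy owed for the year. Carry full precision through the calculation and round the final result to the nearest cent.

June 1 – October 29, 2005: 151 days at 0.65% → $3,565,000 × 0.65% × 151/365 = $9,586.4315
October 30 – December 8, 2005: 40 days at 1.8% → $3,565,000 × 1.8% × 40/365 = $7,032.3288
December 9, 2005 – May 31, 2006: 174 days at 0.8% → $3,565,000 × 0.8% × 174/365 = $13,595.8356
Total = $30,214.5959

$30,214.60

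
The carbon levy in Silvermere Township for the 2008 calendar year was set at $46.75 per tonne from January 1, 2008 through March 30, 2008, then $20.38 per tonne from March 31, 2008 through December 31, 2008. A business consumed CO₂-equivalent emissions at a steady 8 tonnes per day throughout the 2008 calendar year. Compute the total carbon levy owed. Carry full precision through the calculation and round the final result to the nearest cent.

January 1 – March 30, 2008: 90 days × 8 tonnes/day = 720 tonnes at $46.75/tonne → $33,660.00
March 31 – December 31, 2008: 276 days × 8 tonnes/day = 2,208 tonnes at $20.38/tonne → $44,999.04

$78,659.04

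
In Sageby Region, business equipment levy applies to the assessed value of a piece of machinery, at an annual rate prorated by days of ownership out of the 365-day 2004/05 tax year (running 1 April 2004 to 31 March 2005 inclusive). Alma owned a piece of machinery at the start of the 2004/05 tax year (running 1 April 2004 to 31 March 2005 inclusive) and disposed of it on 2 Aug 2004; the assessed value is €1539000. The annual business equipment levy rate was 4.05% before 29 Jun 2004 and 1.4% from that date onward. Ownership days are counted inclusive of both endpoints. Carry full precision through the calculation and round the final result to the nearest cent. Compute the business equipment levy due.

1 Apr – 28 Jun 2004: 89 days at 4.05% → €1539000 × 4.05% × 89/365 = €15198.1521
29 Jun – 2 Aug 2004: 35 days at 1.4% → €1539000 × 1.4% × 35/365 = €2066.0548
Total = €17264.2068

€17264.21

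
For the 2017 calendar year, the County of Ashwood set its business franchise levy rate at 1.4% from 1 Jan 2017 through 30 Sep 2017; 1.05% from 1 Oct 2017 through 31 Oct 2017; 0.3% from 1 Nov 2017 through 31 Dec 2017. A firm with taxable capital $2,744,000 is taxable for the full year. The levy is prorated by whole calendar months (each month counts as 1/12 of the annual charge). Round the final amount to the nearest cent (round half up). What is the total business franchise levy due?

1 Jan – 30 Sep 2017: 9 months at 1.4% → $2,744,000 × 1.4% × 9/12 = $28,812.0000
1 Oct – 31 Oct 2017: 1 month at 1.05% → $2,744,000 × 1.05% × 1/12 = $2,401.0000
1 Nov – 31 Dec 2017: 2 months at 0.3% → $2,744,000 × 0.3% × 2/12 = $1,372.0000
Total = $32,585.0000

$32,585.00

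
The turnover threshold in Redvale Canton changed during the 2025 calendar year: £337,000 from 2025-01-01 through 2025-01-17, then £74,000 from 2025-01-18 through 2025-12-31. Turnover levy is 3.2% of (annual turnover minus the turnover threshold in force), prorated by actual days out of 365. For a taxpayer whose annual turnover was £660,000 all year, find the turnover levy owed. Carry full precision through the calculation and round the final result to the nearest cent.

2025-01-01 to 2025-01-17: 17 days, exemption £337,000 → (£660,000 − £337,000) × 3.2% × 17/365 = £481.4027
2025-01-18 to 2025-12-31: 348 days, exemption £74,000 → (£660,000 − £74,000) × 3.2% × 348/365 = £17,878.6192
Total = £18,360.0219

£18,360.02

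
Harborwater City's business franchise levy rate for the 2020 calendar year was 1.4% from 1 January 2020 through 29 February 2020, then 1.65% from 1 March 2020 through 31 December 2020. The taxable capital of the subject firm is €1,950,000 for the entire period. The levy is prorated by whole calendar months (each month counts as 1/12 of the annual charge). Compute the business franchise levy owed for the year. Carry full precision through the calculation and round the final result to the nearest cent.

1 January – 29 February 2020: 2 months at 1.4% → €1,950,000 × 1.4% × 2/12 = €4,550.0000
1 March – 31 December 2020: 10 months at 1.65% → €1,950,000 × 1.65% × 10/12 = €26,812.5000
Total = €31,362.5000

€31,362.50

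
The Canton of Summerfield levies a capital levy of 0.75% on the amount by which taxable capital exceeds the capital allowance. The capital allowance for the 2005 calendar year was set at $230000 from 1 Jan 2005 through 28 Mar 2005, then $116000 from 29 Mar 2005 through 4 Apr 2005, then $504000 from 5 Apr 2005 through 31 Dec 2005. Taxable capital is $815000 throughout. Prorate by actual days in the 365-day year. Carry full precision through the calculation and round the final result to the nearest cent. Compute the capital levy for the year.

1 Jan – 28 Mar 2005: 87 days, exemption $230000 → ($815000 − $230000) × 0.75% × 87/365 = $1045.7877
29 Mar – 4 Apr 2005: 7 days, exemption $116000 → ($815000 − $116000) × 0.75% × 7/365 = $100.5411
5 Apr – 31 Dec 2005: 271 days, exemption $504000 → ($815000 − $504000) × 0.75% × 271/365 = $1731.8014
Total = $2878.1301

$2878.13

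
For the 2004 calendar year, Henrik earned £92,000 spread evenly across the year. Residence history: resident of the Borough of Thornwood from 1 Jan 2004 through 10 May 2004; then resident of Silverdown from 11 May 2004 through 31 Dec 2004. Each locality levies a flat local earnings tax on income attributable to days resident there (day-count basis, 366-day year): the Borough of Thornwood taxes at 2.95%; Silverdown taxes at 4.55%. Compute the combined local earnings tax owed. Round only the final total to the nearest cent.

£3,659.14

The Borough of Thornwood, 1 Jan – 10 May 2004: 131 days → £92,000 × 2.95% × 131/366 = £971.4044
Silverdown, 11 May – 31 Dec 2004: 235 days → £92,000 × 4.55% × 235/366 = £2,687.7322
Total = £3,659.1366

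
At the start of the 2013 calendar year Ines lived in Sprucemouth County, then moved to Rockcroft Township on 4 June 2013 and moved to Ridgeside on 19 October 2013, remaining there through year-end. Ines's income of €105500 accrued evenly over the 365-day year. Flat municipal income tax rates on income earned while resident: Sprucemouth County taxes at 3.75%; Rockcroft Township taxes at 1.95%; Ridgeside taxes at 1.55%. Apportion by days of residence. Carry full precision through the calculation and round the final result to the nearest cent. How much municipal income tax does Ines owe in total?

€2772.92

Sprucemouth County, 1 January – 3 June 2013: 154 days → €105500 × 3.75% × 154/365 = €1669.2123
Rockcroft Township, 4 June – 18 October 2013: 137 days → €105500 × 1.95% × 137/365 = €772.1733
Ridgeside, 19 October – 31 December 2013: 74 days → €105500 × 1.55% × 74/365 = €331.5301
Total = €2772.9158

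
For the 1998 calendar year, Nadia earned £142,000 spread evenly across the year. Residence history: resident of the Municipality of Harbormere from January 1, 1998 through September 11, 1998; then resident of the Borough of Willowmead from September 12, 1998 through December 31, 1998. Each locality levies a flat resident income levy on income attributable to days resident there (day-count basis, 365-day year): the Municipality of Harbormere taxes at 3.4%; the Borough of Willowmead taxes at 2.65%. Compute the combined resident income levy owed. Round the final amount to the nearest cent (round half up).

£4,504.12

The Municipality of Harbormere, January 1 – September 11, 1998: 254 days → £142,000 × 3.4% × 254/365 = £3,359.7589
The Borough of Willowmead, September 12 – December 31, 1998: 111 days → £142,000 × 2.65% × 111/365 = £1,144.3644
Total = £4,504.1233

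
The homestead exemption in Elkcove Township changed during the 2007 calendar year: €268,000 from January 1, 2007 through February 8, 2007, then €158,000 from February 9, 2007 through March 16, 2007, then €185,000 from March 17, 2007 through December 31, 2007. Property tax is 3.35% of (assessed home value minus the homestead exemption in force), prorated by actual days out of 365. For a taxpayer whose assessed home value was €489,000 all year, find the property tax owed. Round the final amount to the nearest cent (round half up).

January 1 – February 8, 2007: 39 days, exemption €268,000 → (€489,000 − €268,000) × 3.35% × 39/365 = €791.0589
February 9 – March 16, 2007: 36 days, exemption €158,000 → (€489,000 − €158,000) × 3.35% × 36/365 = €1,093.6603
March 17 – December 31, 2007: 290 days, exemption €185,000 → (€489,000 − €185,000) × 3.35% × 290/365 = €8,091.3973
Total = €9,976.1164

€9,976.12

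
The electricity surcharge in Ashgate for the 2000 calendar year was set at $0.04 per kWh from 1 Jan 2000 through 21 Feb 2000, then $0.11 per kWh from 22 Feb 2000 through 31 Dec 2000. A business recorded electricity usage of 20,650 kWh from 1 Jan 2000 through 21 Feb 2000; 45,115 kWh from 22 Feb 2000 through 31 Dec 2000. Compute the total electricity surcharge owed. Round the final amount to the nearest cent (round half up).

$5,788.65

1 Jan – 21 Feb 2000: 20,650 kWh at $0.04/kWh → $826.00
22 Feb – 31 Dec 2000: 45,115 kWh at $0.11/kWh → $4,962.65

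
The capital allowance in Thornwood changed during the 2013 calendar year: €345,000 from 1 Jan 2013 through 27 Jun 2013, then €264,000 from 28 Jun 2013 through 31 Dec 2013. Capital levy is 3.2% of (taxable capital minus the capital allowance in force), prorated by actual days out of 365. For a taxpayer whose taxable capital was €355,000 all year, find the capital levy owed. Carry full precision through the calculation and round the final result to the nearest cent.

€1,647.96

1 Jan – 27 Jun 2013: 178 days, exemption €345,000 → (€355,000 − €345,000) × 3.2% × 178/365 = €156.0548
28 Jun – 31 Dec 2013: 187 days, exemption €264,000 → (€355,000 − €264,000) × 3.2% × 187/365 = €1,491.9014
Total = €1,647.9562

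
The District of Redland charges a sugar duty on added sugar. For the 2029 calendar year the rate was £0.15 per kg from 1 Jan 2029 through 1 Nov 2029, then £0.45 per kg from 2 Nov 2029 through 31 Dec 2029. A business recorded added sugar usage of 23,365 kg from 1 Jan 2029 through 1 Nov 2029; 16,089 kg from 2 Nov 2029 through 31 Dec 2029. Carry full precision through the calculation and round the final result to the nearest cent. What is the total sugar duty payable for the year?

1 Jan – 1 Nov 2029: 23,365 kg at £0.15/kg → £3,504.75
2 Nov – 31 Dec 2029: 16,089 kg at £0.45/kg → £7,240.05

£10,744.80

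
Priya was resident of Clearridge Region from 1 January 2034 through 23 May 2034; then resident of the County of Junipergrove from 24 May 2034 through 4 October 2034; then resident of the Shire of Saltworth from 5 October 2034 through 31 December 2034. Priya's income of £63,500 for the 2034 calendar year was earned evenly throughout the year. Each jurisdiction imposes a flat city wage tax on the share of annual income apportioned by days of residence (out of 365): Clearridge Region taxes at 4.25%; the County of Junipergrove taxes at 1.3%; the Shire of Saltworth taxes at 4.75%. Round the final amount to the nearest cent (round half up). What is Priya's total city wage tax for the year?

Clearridge Region, 1 January – 23 May 2034: 143 days → £63,500 × 4.25% × 143/365 = £1,057.3185
The County of Junipergrove, 24 May – 4 October 2034: 134 days → £63,500 × 1.3% × 134/365 = £303.0603
The Shire of Saltworth, 5 October – 31 December 2034: 88 days → £63,500 × 4.75% × 88/365 = £727.2055
Total = £2,087.5842

£2,087.58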